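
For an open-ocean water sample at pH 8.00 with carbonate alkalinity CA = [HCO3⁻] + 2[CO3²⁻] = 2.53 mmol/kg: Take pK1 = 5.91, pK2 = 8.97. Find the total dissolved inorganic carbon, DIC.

CA = [HCO3⁻] + 2[CO3²⁻] = (α₁ + 2α₂)·DIC
At pH 8.00: [H⁺]/K1 = 10^-2.09 = 0.0081283, K2/[H⁺] = 10^-0.97 = 0.10715
α₁ = 1/(1 + 0.0081283 + 0.10715) = 1/1.1153 = 0.8966; α₂ = α₁·K2/[H⁺] = 0.09608
α₁ + 2α₂ = 1.0888
DIC = CA / (α₁ + 2α₂) = 2.53 / 1.0888 = 2.32 mmol/kg

DIC = 2.32 mmol/kg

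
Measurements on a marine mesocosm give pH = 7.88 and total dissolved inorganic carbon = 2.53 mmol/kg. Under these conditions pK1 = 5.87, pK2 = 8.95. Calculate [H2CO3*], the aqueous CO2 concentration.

α₀ = 1 / (1 + K1/[H⁺] + K1K2/[H⁺]²) = 1 / (1 + 10^+2.01 + 10^+0.94)
   = 1 / (1 + 102.33 + 8.7096) = 1/112.04 = 0.008925
[CO2*] = α₀ × DIC = 0.008925 × 2.53 = 0.0226 mmol/kg

[CO2*] = 0.0226 mmol/kg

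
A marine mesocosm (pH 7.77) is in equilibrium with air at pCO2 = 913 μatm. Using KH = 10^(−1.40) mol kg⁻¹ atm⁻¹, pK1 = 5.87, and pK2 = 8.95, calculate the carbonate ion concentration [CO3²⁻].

[CO3²⁻] = 0.191 mmol/kg

[CO2*] = KH · pCO2 = 10^(−1.40) × 913×10^-6 = 3.635×10^-5 mol/kg
α₀ = 1/(1 + K1/[H⁺] + K1K2/[H⁺]²) = 1/(1 + 10^+1.90 + 10^+0.72) = 0.01167
DIC = [CO2*]/α₀ = 3.635×10^-5 / 0.01167 = 3.114 mmol/kg
[CO3²⁻] = α₂·DIC; α₂ = 0.06125, so [CO3²⁻] = 0.06125 × 3.114 = 0.191 mmol/kg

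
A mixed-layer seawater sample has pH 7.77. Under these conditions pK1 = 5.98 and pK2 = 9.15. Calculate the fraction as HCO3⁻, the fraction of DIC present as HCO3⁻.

α₁ = 1 / (1 + [H⁺]/K1 + K2/[H⁺]) = 1 / (1 + 10^-1.79 + 10^-1.38)
   = 1 / (1 + 0.016218 + 0.041687) = 1/1.0579 = 0.9453

α₁ = 0.945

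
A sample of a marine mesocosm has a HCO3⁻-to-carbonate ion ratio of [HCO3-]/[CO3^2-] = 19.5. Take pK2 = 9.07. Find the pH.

From K2 = [H⁺][CO3^2-]/[HCO3-]:  pH = pK2 − log₁₀([HCO3-]/[CO3^2-])
log₁₀(19.5) = +1.290
pH = 9.07 − (+1.290) = 7.78

pH = 7.78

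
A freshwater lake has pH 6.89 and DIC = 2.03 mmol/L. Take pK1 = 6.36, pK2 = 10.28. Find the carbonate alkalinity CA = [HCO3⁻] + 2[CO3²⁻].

CA = [HCO3⁻] + 2[CO3²⁻] = (α₁ + 2α₂)·DIC
At pH 6.89: [H⁺]/K1 = 10^-0.53 = 0.29512, K2/[H⁺] = 10^-3.39 = 0.00040738
α₁ = 1/(1 + 0.29512 + 0.00040738) = 1/1.2955 = 0.7719; α₂ = α₁·K2/[H⁺] = 0.0003145
α₁ + 2α₂ = 0.7725
CA = 0.7725 × 2.03 = 1.57 mmol/L

CA = 1.57 mmol/L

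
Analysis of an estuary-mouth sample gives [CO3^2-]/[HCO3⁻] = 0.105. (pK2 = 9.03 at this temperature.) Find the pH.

From K2 = [H⁺][CO3^2-]/[HCO3⁻]:  pH = pK2 + log₁₀([CO3^2-]/[HCO3⁻])
log₁₀(0.105) = -0.979
pH = 9.03 + (-0.979) = 8.05

pH = 8.05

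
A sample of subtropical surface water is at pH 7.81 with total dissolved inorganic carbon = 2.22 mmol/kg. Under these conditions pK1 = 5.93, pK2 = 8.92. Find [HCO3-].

α₁ = 1 / (1 + [H⁺]/K1 + K2/[H⁺]) = 1 / (1 + 10^-1.88 + 10^-1.11)
   = 1 / (1 + 0.013183 + 0.077625) = 1/1.0908 = 0.9168
[HCO3⁻] = α₁ × DIC = 0.9168 × 2.22 = 2.04 mmol/kg

[HCO3⁻] = 2.04 mmol/kg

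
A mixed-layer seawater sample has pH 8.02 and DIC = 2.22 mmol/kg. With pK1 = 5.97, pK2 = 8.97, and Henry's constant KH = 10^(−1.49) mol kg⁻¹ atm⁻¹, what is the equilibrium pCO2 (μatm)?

pCO2 = 545 μatm

α₀ = 1 / (1 + K1/[H⁺] + K1K2/[H⁺]²) = 1 / (1 + 10^+2.05 + 10^+1.10)
   = 1 / (1 + 112.20 + 12.589) = 1/125.79 = 0.007950
[CO2*] = α₀ × DIC = 0.007950 × 2.22 = 0.01765 mmol/kg = 17.65 μmol/kg
pCO2 = [CO2*]/KH = 1.765×10^-5 / 3.236×10^-2 = 545 μatm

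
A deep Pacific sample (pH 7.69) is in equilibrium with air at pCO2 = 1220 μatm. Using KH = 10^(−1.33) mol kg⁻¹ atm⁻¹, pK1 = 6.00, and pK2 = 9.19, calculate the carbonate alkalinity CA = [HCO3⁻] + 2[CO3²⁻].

[CO2*] = KH · pCO2 = 10^(−1.33) × 1220×10^-6 = 5.706×10^-5 mol/kg
α₀ = 1/(1 + K1/[H⁺] + K1K2/[H⁺]²) = 1/(1 + 10^+1.69 + 10^+0.19) = 0.01941
DIC = [CO2*]/α₀ = 5.706×10^-5 / 0.01941 = 2.940 mmol/kg
CA = (α₁ + 2α₂)·DIC = (0.9505 + 2×0.03006) × 2.940 = 2.97 mmol/kg

CA = 2.97 mmol/kg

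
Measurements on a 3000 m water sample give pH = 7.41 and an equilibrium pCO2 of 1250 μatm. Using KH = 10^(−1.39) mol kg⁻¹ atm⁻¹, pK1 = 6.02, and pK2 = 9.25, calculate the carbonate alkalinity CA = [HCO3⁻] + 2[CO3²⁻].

[CO2*] = KH · pCO2 = 10^(−1.39) × 1250×10^-6 = 5.092×10^-5 mol/kg
α₀ = 1/(1 + K1/[H⁺] + K1K2/[H⁺]²) = 1/(1 + 10^+1.39 + 10^-0.45) = 0.03861
DIC = [CO2*]/α₀ = 5.092×10^-5 / 0.03861 = 1.319 mmol/kg
CA = (α₁ + 2α₂)·DIC = (0.9477 + 2×0.01370) × 1.319 = 1.29 mmol/kg

CA = 1.29 mmol/kg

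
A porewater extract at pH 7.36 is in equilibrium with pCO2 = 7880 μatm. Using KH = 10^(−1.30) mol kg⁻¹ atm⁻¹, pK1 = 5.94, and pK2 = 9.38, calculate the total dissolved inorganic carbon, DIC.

[CO2*] = KH · pCO2 = 10^(−1.30) × 7880×10^-6 = 3.949×10^-4 mol/kg
α₀ = 1/(1 + K1/[H⁺] + K1K2/[H⁺]²) = 1/(1 + 10^+1.42 + 10^-0.60) = 0.03629
DIC = [CO2*]/α₀ = 3.949×10^-4 / 0.03629 = 10.9 mmol/kg

DIC = 10.9 mmol/kg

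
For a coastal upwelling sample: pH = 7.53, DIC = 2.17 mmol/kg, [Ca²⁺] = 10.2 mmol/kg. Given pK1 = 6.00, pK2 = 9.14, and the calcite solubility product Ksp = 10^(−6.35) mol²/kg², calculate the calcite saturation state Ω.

α₂ = 1 / (1 + [H⁺]/K2 + [H⁺]²/(K1K2)) = 1 / (1 + 10^+1.61 + 10^+0.08)
   = 1 / (1 + 40.738 + 1.2023) = 1/42.940 = 0.02329
[CO3²⁻] = α₂ × DIC = 0.02329 × 2.17 = 0.05054 mmol/kg
Ksp = 10^(−6.35) = 4.467×10^-7
Ω = [Ca²⁺][CO3²⁻]/Ksp = (10.2×10^-3)(5.054×10^-5) / 4.467×10^-7 = 1.15

Ω = 1.15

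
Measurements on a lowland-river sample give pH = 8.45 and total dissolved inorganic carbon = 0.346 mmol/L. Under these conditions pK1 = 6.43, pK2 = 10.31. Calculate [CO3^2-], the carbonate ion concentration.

[CO3²⁻] = 4.67 μmol/L

α₂ = 1 / (1 + [H⁺]/K2 + [H⁺]²/(K1K2)) = 1 / (1 + 10^+1.86 + 10^-0.16)
   = 1 / (1 + 72.444 + 0.69183) = 1/74.135 = 0.01349
[CO3²⁻] = α₂ × DIC = 0.01349 × 0.346 = 0.00467 mmol/L = 4.67 μmol/L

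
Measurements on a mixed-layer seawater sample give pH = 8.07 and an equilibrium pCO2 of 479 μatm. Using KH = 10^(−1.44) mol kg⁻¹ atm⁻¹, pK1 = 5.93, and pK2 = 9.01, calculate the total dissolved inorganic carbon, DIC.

DIC = 2.69 mmol/kg

[CO2*] = KH · pCO2 = 10^(−1.44) × 479×10^-6 = 1.739×10^-5 mol/kg
α₀ = 1/(1 + K1/[H⁺] + K1K2/[H⁺]²) = 1/(1 + 10^+2.14 + 10^+1.20) = 0.006456
DIC = [CO2*]/α₀ = 1.739×10^-5 / 0.006456 = 2.69 mmol/kg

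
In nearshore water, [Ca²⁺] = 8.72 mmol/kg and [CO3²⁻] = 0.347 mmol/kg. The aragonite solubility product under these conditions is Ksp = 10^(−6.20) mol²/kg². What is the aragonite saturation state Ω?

Ω = 4.80

Ksp = 10^(−6.20) = 6.310×10^-7
Ω = [Ca²⁺][CO3²⁻]/Ksp = (8.72×10^-3)(0.347×10^-3) / 6.310×10^-7 = 4.80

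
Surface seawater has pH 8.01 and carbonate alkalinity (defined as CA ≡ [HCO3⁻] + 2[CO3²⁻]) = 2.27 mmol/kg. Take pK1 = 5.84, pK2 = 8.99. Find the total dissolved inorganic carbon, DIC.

CA = [HCO3⁻] + 2[CO3²⁻] = (α₁ + 2α₂)·DIC
At pH 8.01: [H⁺]/K1 = 10^-2.17 = 0.0067608, K2/[H⁺] = 10^-0.98 = 0.10471
α₁ = 1/(1 + 0.0067608 + 0.10471) = 1/1.1115 = 0.8997; α₂ = α₁·K2/[H⁺] = 0.09421
α₁ + 2α₂ = 1.0881
DIC = CA / (α₁ + 2α₂) = 2.27 / 1.0881 = 2.09 mmol/kg

DIC = 2.09 mmol/kg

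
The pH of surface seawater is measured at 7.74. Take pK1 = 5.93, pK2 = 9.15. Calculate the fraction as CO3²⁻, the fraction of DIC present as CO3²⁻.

α₂ = 1 / (1 + [H⁺]/K2 + [H⁺]²/(K1K2)) = 1 / (1 + 10^+1.41 + 10^-0.40)
   = 1 / (1 + 25.704 + 0.39811) = 1/27.102 = 0.03690

α₂ = 0.0369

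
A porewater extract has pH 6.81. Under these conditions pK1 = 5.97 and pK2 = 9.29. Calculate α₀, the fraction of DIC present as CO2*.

α₀ = 0.126

α₀ = 1 / (1 + K1/[H⁺] + K1K2/[H⁺]²) = 1 / (1 + 10^+0.84 + 10^-1.64)
   = 1 / (1 + 6.9183 + 0.022909) = 1/7.9412 = 0.1259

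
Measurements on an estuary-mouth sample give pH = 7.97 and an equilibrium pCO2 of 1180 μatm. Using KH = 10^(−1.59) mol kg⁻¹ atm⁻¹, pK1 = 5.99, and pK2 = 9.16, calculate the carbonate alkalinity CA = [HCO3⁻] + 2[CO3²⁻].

[CO2*] = KH · pCO2 = 10^(−1.59) × 1180×10^-6 = 3.033×10^-5 mol/kg
α₀ = 1/(1 + K1/[H⁺] + K1K2/[H⁺]²) = 1/(1 + 10^+1.98 + 10^+0.79) = 0.009740
DIC = [CO2*]/α₀ = 3.033×10^-5 / 0.009740 = 3.114 mmol/kg
CA = (α₁ + 2α₂)·DIC = (0.9302 + 2×0.06006) × 3.114 = 3.27 mmol/kg

CA = 3.27 mmol/kg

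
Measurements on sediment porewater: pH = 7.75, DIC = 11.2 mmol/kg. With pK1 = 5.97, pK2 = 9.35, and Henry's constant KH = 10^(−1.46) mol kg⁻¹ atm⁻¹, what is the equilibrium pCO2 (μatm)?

α₀ = 1 / (1 + K1/[H⁺] + K1K2/[H⁺]²) = 1 / (1 + 10^+1.78 + 10^+0.18)
   = 1 / (1 + 60.256 + 1.5136) = 1/62.770 = 0.01593
[CO2*] = α₀ × DIC = 0.01593 × 11.2 = 0.1784 mmol/kg
pCO2 = [CO2*]/KH = 1.784×10^-4 / 3.467×10^-2 = 5150 μatm

pCO2 = 5150 μatm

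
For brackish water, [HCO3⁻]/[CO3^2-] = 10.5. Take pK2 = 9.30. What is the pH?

pH = 8.28

From K2 = [H⁺][CO3^2-]/[HCO3⁻]:  pH = pK2 − log₁₀([HCO3⁻]/[CO3^2-])
log₁₀(10.5) = +1.021
pH = 9.30 − (+1.021) = 8.28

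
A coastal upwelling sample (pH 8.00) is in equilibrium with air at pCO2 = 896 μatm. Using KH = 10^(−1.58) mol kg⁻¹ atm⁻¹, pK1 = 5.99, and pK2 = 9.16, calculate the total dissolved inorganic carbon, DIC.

[CO2*] = KH · pCO2 = 10^(−1.58) × 896×10^-6 = 2.357×10^-5 mol/kg
α₀ = 1/(1 + K1/[H⁺] + K1K2/[H⁺]²) = 1/(1 + 10^+2.01 + 10^+0.85) = 0.009057
DIC = [CO2*]/α₀ = 2.357×10^-5 / 0.009057 = 2.60 mmol/kg

DIC = 2.60 mmol/kg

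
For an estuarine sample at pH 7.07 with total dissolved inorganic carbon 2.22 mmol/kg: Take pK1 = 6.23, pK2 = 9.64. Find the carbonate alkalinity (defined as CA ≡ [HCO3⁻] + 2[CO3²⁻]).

CA = [HCO3⁻] + 2[CO3²⁻] = (α₁ + 2α₂)·DIC
At pH 7.07: [H⁺]/K1 = 10^-0.84 = 0.14454, K2/[H⁺] = 10^-2.57 = 0.0026915
α₁ = 1/(1 + 0.14454 + 0.0026915) = 1/1.1472 = 0.8717; α₂ = α₁·K2/[H⁺] = 0.002346
α₁ + 2α₂ = 0.8764
CA = 0.8764 × 2.22 = 1.95 mmol/kg

CA = 1.95 mmol/kg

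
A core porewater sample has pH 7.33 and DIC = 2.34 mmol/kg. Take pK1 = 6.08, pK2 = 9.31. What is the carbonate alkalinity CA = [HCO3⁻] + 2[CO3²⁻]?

CA = 2.24 mmol/kg

CA = [HCO3⁻] + 2[CO3²⁻] = (α₁ + 2α₂)·DIC
At pH 7.33: [H⁺]/K1 = 10^-1.25 = 0.056234, K2/[H⁺] = 10^-1.98 = 0.010471
α₁ = 1/(1 + 0.056234 + 0.010471) = 1/1.0667 = 0.9375; α₂ = α₁·K2/[H⁺] = 0.009816
α₁ + 2α₂ = 0.9571
CA = 0.9571 × 2.34 = 2.24 mmol/kg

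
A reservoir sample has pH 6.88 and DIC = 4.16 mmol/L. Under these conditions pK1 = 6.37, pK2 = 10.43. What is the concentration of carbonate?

[CO3²⁻] = 0.895 μmol/L

α₂ = 1 / (1 + [H⁺]/K2 + [H⁺]²/(K1K2)) = 1 / (1 + 10^+3.55 + 10^+3.04)
   = 1 / (1 + 3548.1 + 1096.5) = 1/4645.6 = 0.0002153
[CO3²⁻] = α₂ × DIC = 0.0002153 × 4.16 = 0.000895 mmol/L = 0.895 μmol/L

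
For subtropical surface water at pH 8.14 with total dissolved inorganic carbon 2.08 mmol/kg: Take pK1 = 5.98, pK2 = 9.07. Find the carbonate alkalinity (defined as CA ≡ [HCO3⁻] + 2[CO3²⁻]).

CA = [HCO3⁻] + 2[CO3²⁻] = (α₁ + 2α₂)·DIC
At pH 8.14: [H⁺]/K1 = 10^-2.16 = 0.0069183, K2/[H⁺] = 10^-0.93 = 0.11749
α₁ = 1/(1 + 0.0069183 + 0.11749) = 1/1.1244 = 0.8894; α₂ = α₁·K2/[H⁺] = 0.1045
α₁ + 2α₂ = 1.0983
CA = 1.0983 × 2.08 = 2.28 mmol/kg

CA = 2.28 mmol/kg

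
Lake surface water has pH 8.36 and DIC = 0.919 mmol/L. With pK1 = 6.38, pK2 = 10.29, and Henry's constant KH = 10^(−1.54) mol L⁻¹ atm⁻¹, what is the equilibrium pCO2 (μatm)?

pCO2 = 326 μatm

α₀ = 1 / (1 + K1/[H⁺] + K1K2/[H⁺]²) = 1 / (1 + 10^+1.98 + 10^+0.05)
   = 1 / (1 + 95.499 + 1.1220) = 1/97.621 = 0.01024
[CO2*] = α₀ × DIC = 0.01024 × 0.919 = 0.009414 mmol/L = 9.414 μmol/L
pCO2 = [CO2*]/KH = 9.414×10^-6 / 2.884×10^-2 = 326 μatm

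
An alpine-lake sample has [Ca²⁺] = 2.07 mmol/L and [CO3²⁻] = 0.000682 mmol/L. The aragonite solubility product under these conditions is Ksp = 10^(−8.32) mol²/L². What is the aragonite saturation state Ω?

Ksp = 10^(−8.32) = 4.786×10^-9
Ω = [Ca²⁺][CO3²⁻]/Ksp = (2.07×10^-3)(0.000682×10^-3) / 4.786×10^-9 = 0.295

Ω = 0.295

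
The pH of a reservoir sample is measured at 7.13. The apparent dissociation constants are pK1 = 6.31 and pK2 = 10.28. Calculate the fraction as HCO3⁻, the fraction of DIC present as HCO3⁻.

α₁ = 0.868

α₁ = 1 / (1 + [H⁺]/K1 + K2/[H⁺]) = 1 / (1 + 10^-0.82 + 10^-3.15)
   = 1 / (1 + 0.15136 + 0.00070795) = 1/1.1521 = 0.8680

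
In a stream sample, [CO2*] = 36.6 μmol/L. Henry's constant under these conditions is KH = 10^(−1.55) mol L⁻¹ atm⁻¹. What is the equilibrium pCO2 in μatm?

pCO2 = 1300 μatm

KH = 10^(−1.55) = 2.818×10^-2 mol L⁻¹ atm⁻¹
pCO2 = [CO2*]/KH = 36.6×10^-6 / 2.818×10^-2 = 1.30×10^-3 atm = 1300 μatm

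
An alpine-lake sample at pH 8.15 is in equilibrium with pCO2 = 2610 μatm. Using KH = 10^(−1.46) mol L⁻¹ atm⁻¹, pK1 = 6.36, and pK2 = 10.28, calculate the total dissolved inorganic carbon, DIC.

[CO2*] = KH · pCO2 = 10^(−1.46) × 2610×10^-6 = 9.050×10^-5 mol/L
α₀ = 1/(1 + K1/[H⁺] + K1K2/[H⁺]²) = 1/(1 + 10^+1.79 + 10^-0.34) = 0.01584
DIC = [CO2*]/α₀ = 9.050×10^-5 / 0.01584 = 5.71 mmol/L

DIC = 5.71 mmol/L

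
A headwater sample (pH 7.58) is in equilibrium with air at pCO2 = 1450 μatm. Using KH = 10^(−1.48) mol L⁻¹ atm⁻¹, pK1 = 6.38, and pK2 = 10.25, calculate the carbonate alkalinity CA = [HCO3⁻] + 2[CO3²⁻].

[CO2*] = KH · pCO2 = 10^(−1.48) × 1450×10^-6 = 4.801×10^-5 mol/L
α₀ = 1/(1 + K1/[H⁺] + K1K2/[H⁺]²) = 1/(1 + 10^+1.20 + 10^-1.47) = 0.05923
DIC = [CO2*]/α₀ = 4.801×10^-5 / 0.05923 = 0.8106 mmol/L
CA = (α₁ + 2α₂)·DIC = (0.9388 + 2×0.002007) × 0.8106 = 0.764 mmol/L

CA = 0.764 mmol/L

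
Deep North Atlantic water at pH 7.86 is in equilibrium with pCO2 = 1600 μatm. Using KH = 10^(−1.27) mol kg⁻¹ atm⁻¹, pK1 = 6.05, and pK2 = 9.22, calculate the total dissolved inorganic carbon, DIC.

DIC = 5.88 mmol/kg

[CO2*] = KH · pCO2 = 10^(−1.27) × 1600×10^-6 = 8.593×10^-5 mol/kg
α₀ = 1/(1 + K1/[H⁺] + K1K2/[H⁺]²) = 1/(1 + 10^+1.81 + 10^+0.45) = 0.01462
DIC = [CO2*]/α₀ = 8.593×10^-5 / 0.01462 = 5.88 mmol/kg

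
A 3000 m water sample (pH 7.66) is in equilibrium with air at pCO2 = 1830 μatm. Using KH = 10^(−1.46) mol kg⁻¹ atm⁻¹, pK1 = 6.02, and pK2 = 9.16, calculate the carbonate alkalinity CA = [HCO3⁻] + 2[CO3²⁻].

CA = 2.94 mmol/kg

[CO2*] = KH · pCO2 = 10^(−1.46) × 1830×10^-6 = 6.345×10^-5 mol/kg
α₀ = 1/(1 + K1/[H⁺] + K1K2/[H⁺]²) = 1/(1 + 10^+1.64 + 10^+0.14) = 0.02172
DIC = [CO2*]/α₀ = 6.345×10^-5 / 0.02172 = 2.921 mmol/kg
CA = (α₁ + 2α₂)·DIC = (0.9483 + 2×0.02999) × 2.921 = 2.94 mmol/kg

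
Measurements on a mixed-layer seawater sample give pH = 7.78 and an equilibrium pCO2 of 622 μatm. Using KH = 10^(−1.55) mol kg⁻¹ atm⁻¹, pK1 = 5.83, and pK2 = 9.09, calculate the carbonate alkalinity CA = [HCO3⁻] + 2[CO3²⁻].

[CO2*] = KH · pCO2 = 10^(−1.55) × 622×10^-6 = 1.753×10^-5 mol/kg
α₀ = 1/(1 + K1/[H⁺] + K1K2/[H⁺]²) = 1/(1 + 10^+1.95 + 10^+0.64) = 0.01058
DIC = [CO2*]/α₀ = 1.753×10^-5 / 0.01058 = 1.656 mmol/kg
CA = (α₁ + 2α₂)·DIC = (0.9432 + 2×0.04620) × 1.656 = 1.72 mmol/kg

CA = 1.72 mmol/kg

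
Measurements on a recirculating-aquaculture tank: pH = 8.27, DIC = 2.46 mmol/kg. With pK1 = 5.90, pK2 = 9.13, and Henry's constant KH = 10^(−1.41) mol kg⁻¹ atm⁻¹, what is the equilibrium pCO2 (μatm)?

α₀ = 1 / (1 + K1/[H⁺] + K1K2/[H⁺]²) = 1 / (1 + 10^+2.37 + 10^+1.51)
   = 1 / (1 + 234.42 + 32.359) = 1/267.78 = 0.003734
[CO2*] = α₀ × DIC = 0.003734 × 2.46 = 0.009187 mmol/kg = 9.187 μmol/kg
pCO2 = [CO2*]/KH = 9.187×10^-6 / 3.890×10^-2 = 236 μatm

pCO2 = 236 μatm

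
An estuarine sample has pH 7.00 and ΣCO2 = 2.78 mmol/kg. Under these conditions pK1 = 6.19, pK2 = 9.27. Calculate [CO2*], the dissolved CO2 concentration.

α₀ = 1 / (1 + K1/[H⁺] + K1K2/[H⁺]²) = 1 / (1 + 10^+0.81 + 10^-1.46)
   = 1 / (1 + 6.4565 + 0.034674) = 1/7.4912 = 0.1335
[CO2*] = α₀ × DIC = 0.1335 × 2.78 = 0.371 mmol/kg

[CO2*] = 0.371 mmol/kg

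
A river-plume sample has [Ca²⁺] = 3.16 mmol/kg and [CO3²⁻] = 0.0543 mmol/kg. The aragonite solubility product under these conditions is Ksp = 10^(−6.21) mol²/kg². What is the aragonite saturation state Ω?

Ω = 0.278

Ksp = 10^(−6.21) = 6.166×10^-7
Ω = [Ca²⁺][CO3²⁻]/Ksp = (3.16×10^-3)(0.0543×10^-3) / 6.166×10^-7 = 0.278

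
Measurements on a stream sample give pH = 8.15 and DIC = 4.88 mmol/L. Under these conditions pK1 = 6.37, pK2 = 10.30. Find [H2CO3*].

[CO2*] = 0.0791 mmol/L

α₀ = 1 / (1 + K1/[H⁺] + K1K2/[H⁺]²) = 1 / (1 + 10^+1.78 + 10^-0.37)
   = 1 / (1 + 60.256 + 0.42658) = 1/61.683 = 0.01621
[CO2*] = α₀ × DIC = 0.01621 × 4.88 = 0.0791 mmol/L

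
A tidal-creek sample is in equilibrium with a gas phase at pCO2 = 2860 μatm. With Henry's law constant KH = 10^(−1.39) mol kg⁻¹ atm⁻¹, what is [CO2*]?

[CO2*] = 117 μmol/kg

KH = 10^(−1.39) = 4.074×10^-2 mol kg⁻¹ atm⁻¹
[CO2*] = KH · pCO2 = 4.074×10^-2 × 2860×10^-6 atm = 1.17×10^-4 mol/kg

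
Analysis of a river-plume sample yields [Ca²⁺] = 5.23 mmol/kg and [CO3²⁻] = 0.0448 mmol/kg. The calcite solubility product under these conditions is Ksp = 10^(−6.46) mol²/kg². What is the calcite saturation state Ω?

Ksp = 10^(−6.46) = 3.467×10^-7
Ω = [Ca²⁺][CO3²⁻]/Ksp = (5.23×10^-3)(0.0448×10^-3) / 3.467×10^-7 = 0.676

Ω = 0.676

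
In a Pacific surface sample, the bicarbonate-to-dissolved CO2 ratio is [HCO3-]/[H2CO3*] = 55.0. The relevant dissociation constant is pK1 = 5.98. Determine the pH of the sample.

pH = 7.72

From K1 = [H⁺][HCO3-]/[H2CO3*]:  pH = pK1 + log₁₀([HCO3-]/[H2CO3*])
log₁₀(55.0) = +1.740
pH = 5.98 + (+1.740) = 7.72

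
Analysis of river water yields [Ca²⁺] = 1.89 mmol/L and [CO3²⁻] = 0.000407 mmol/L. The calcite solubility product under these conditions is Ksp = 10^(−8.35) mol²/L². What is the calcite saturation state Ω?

Ω = 0.172

Ksp = 10^(−8.35) = 4.467×10^-9
Ω = [Ca²⁺][CO3²⁻]/Ksp = (1.89×10^-3)(0.000407×10^-3) / 4.467×10^-9 = 0.172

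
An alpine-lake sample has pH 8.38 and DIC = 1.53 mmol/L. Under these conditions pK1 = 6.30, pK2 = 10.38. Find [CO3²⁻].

[CO3²⁻] = 15.0 μmol/L

α₂ = 1 / (1 + [H⁺]/K2 + [H⁺]²/(K1K2)) = 1 / (1 + 10^+2.00 + 10^-0.08)
   = 1 / (1 + 100.00 + 0.83176) = 1/101.83 = 0.009820
[CO3²⁻] = α₂ × DIC = 0.009820 × 1.53 = 0.0150 mmol/L = 15.0 μmol/L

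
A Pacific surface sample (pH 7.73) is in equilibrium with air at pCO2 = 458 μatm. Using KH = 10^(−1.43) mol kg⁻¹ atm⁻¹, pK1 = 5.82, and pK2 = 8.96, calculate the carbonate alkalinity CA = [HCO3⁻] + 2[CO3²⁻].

[CO2*] = KH · pCO2 = 10^(−1.43) × 458×10^-6 = 1.702×10^-5 mol/kg
α₀ = 1/(1 + K1/[H⁺] + K1K2/[H⁺]²) = 1/(1 + 10^+1.91 + 10^+0.68) = 0.01149
DIC = [CO2*]/α₀ = 1.702×10^-5 / 0.01149 = 1.482 mmol/kg
CA = (α₁ + 2α₂)·DIC = (0.9335 + 2×0.05497) × 1.482 = 1.55 mmol/kg

CA = 1.55 mmol/kg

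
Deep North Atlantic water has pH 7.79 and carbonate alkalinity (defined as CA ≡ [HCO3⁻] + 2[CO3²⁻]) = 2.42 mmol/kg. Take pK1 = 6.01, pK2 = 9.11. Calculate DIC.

DIC = 2.35 mmol/kg

CA = [HCO3⁻] + 2[CO3²⁻] = (α₁ + 2α₂)·DIC
At pH 7.79: [H⁺]/K1 = 10^-1.78 = 0.016596, K2/[H⁺] = 10^-1.32 = 0.047863
α₁ = 1/(1 + 0.016596 + 0.047863) = 1/1.0645 = 0.9394; α₂ = α₁·K2/[H⁺] = 0.04496
α₁ + 2α₂ = 1.0294
DIC = CA / (α₁ + 2α₂) = 2.42 / 1.0294 = 2.35 mmol/kg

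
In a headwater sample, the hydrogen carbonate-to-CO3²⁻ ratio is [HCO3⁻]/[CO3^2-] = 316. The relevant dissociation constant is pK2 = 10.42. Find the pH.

pH = 7.92

From K2 = [H⁺][CO3^2-]/[HCO3⁻]:  pH = pK2 − log₁₀([HCO3⁻]/[CO3^2-])
log₁₀(316) = +2.500
pH = 10.42 − (+2.500) = 7.92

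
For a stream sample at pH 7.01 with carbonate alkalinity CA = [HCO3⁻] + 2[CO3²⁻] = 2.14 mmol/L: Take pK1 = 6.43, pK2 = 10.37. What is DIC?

CA = [HCO3⁻] + 2[CO3²⁻] = (α₁ + 2α₂)·DIC
At pH 7.01: [H⁺]/K1 = 10^-0.58 = 0.26303, K2/[H⁺] = 10^-3.36 = 0.00043652
α₁ = 1/(1 + 0.26303 + 0.00043652) = 1/1.2635 = 0.7915; α₂ = α₁·K2/[H⁺] = 0.0003455
α₁ + 2α₂ = 0.7922
DIC = CA / (α₁ + 2α₂) = 2.14 / 0.7922 = 2.70 mmol/L

DIC = 2.70 mmol/L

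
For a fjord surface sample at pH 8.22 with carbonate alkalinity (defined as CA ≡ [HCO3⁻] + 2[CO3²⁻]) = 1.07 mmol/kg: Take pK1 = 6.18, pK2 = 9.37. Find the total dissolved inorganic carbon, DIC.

DIC = 1.01 mmol/kg

CA = [HCO3⁻] + 2[CO3²⁻] = (α₁ + 2α₂)·DIC
At pH 8.22: [H⁺]/K1 = 10^-2.04 = 0.0091201, K2/[H⁺] = 10^-1.15 = 0.070795
α₁ = 1/(1 + 0.0091201 + 0.070795) = 1/1.0799 = 0.9260; α₂ = α₁·K2/[H⁺] = 0.06556
α₁ + 2α₂ = 1.0571
DIC = CA / (α₁ + 2α₂) = 1.07 / 1.0571 = 1.01 mmol/kg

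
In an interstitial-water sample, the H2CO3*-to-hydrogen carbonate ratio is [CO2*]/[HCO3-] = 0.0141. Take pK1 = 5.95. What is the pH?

pH = 7.80

From K1 = [H⁺][HCO3-]/[CO2*]:  pH = pK1 − log₁₀([CO2*]/[HCO3-])
log₁₀(0.0141) = -1.851
pH = 5.95 − (-1.851) = 7.80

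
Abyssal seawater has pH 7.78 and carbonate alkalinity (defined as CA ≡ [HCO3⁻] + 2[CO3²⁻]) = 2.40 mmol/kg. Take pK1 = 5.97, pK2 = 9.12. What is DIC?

DIC = 2.33 mmol/kg

CA = [HCO3⁻] + 2[CO3²⁻] = (α₁ + 2α₂)·DIC
At pH 7.78: [H⁺]/K1 = 10^-1.81 = 0.015488, K2/[H⁺] = 10^-1.34 = 0.045709
α₁ = 1/(1 + 0.015488 + 0.045709) = 1/1.0612 = 0.9423; α₂ = α₁·K2/[H⁺] = 0.04307
α₁ + 2α₂ = 1.0285
DIC = CA / (α₁ + 2α₂) = 2.40 / 1.0285 = 2.33 mmol/kg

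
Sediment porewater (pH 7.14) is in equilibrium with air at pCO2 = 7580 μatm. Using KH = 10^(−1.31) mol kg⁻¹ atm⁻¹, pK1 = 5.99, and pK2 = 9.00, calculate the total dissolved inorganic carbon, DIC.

DIC = 5.69 mmol/kg

[CO2*] = KH · pCO2 = 10^(−1.31) × 7580×10^-6 = 3.713×10^-4 mol/kg
α₀ = 1/(1 + K1/[H⁺] + K1K2/[H⁺]²) = 1/(1 + 10^+1.15 + 10^-0.71) = 0.06527
DIC = [CO2*]/α₀ = 3.713×10^-4 / 0.06527 = 5.69 mmol/kg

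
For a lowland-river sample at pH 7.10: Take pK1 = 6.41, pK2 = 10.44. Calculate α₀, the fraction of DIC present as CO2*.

α₀ = 0.169

α₀ = 1 / (1 + K1/[H⁺] + K1K2/[H⁺]²) = 1 / (1 + 10^+0.69 + 10^-2.65)
   = 1 / (1 + 4.8978 + 0.0022387) = 1/5.9000 = 0.1695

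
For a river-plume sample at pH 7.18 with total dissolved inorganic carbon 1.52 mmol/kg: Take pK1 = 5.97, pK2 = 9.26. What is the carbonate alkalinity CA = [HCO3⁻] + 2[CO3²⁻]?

CA = [HCO3⁻] + 2[CO3²⁻] = (α₁ + 2α₂)·DIC
At pH 7.18: [H⁺]/K1 = 10^-1.21 = 0.061660, K2/[H⁺] = 10^-2.08 = 0.0083176
α₁ = 1/(1 + 0.061660 + 0.0083176) = 1/1.0700 = 0.9346; α₂ = α₁·K2/[H⁺] = 0.007774
α₁ + 2α₂ = 0.9501
CA = 0.9501 × 1.52 = 1.44 mmol/kg

CA = 1.44 mmol/kg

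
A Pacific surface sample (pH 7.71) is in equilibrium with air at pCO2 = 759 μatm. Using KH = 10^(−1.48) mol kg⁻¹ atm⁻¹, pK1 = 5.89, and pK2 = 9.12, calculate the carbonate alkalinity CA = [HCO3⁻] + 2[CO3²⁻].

[CO2*] = KH · pCO2 = 10^(−1.48) × 759×10^-6 = 2.513×10^-5 mol/kg
α₀ = 1/(1 + K1/[H⁺] + K1K2/[H⁺]²) = 1/(1 + 10^+1.82 + 10^+0.41) = 0.01436
DIC = [CO2*]/α₀ = 2.513×10^-5 / 0.01436 = 1.750 mmol/kg
CA = (α₁ + 2α₂)·DIC = (0.9487 + 2×0.03691) × 1.750 = 1.79 mmol/kg

CA = 1.79 mmol/kg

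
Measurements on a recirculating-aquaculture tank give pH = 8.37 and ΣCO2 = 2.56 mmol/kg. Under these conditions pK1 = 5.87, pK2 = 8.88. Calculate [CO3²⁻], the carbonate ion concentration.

[CO3²⁻] = 0.603 mmol/kg

α₂ = 1 / (1 + [H⁺]/K2 + [H⁺]²/(K1K2)) = 1 / (1 + 10^+0.51 + 10^-1.99)
   = 1 / (1 + 3.2359 + 0.010233) = 1/4.2462 = 0.2355
[CO3²⁻] = α₂ × DIC = 0.2355 × 2.56 = 0.603 mmol/kg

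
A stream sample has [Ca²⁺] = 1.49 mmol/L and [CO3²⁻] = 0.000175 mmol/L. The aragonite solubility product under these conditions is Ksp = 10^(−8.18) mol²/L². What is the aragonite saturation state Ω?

Ksp = 10^(−8.18) = 6.607×10^-9
Ω = [Ca²⁺][CO3²⁻]/Ksp = (1.49×10^-3)(0.000175×10^-3) / 6.607×10^-9 = 0.0395

Ω = 0.0395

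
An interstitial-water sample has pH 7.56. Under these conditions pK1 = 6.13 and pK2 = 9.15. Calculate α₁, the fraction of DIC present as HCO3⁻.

α₁ = 0.941

α₁ = 1 / (1 + [H⁺]/K1 + K2/[H⁺]) = 1 / (1 + 10^-1.43 + 10^-1.59)
   = 1 / (1 + 0.037154 + 0.025704) = 1/1.0629 = 0.9409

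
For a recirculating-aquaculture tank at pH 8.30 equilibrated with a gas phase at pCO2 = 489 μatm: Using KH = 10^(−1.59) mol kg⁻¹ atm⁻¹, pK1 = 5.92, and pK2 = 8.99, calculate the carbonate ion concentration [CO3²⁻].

[CO2*] = KH · pCO2 = 10^(−1.59) × 489×10^-6 = 1.257×10^-5 mol/kg
α₀ = 1/(1 + K1/[H⁺] + K1K2/[H⁺]²) = 1/(1 + 10^+2.38 + 10^+1.69) = 0.003450
DIC = [CO2*]/α₀ = 1.257×10^-5 / 0.003450 = 3.643 mmol/kg
[CO3²⁻] = α₂·DIC; α₂ = 0.1690, so [CO3²⁻] = 0.1690 × 3.643 = 0.616 mmol/kg

[CO3²⁻] = 0.616 mmol/kg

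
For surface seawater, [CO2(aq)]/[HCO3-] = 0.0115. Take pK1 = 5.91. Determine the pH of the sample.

pH = 7.85

From K1 = [H⁺][HCO3-]/[CO2(aq)]:  pH = pK1 − log₁₀([CO2(aq)]/[HCO3-])
log₁₀(0.0115) = -1.939
pH = 5.91 − (-1.939) = 7.85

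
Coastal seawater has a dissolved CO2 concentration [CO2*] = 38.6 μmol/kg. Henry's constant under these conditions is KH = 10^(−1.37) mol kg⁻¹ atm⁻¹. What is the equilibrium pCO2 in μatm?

KH = 10^(−1.37) = 4.266×10^-2 mol kg⁻¹ atm⁻¹
pCO2 = [CO2*]/KH = 38.6×10^-6 / 4.266×10^-2 = 9.05×10^-4 atm = 905 μatm

pCO2 = 905 μatm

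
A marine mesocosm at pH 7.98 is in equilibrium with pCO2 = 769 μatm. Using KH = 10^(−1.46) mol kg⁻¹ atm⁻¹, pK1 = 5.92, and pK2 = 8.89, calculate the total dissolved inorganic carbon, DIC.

[CO2*] = KH · pCO2 = 10^(−1.46) × 769×10^-6 = 2.666×10^-5 mol/kg
α₀ = 1/(1 + K1/[H⁺] + K1K2/[H⁺]²) = 1/(1 + 10^+2.06 + 10^+1.15) = 0.007696
DIC = [CO2*]/α₀ = 2.666×10^-5 / 0.007696 = 3.46 mmol/kg

DIC = 3.46 mmol/kg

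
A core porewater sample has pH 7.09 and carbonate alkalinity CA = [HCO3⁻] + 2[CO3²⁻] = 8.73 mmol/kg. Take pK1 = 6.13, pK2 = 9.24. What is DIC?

CA = [HCO3⁻] + 2[CO3²⁻] = (α₁ + 2α₂)·DIC
At pH 7.09: [H⁺]/K1 = 10^-0.96 = 0.10965, K2/[H⁺] = 10^-2.15 = 0.0070795
α₁ = 1/(1 + 0.10965 + 0.0070795) = 1/1.1167 = 0.8955; α₂ = α₁·K2/[H⁺] = 0.006339
α₁ + 2α₂ = 0.9082
DIC = CA / (α₁ + 2α₂) = 8.73 / 0.9082 = 9.61 mmol/kg

DIC = 9.61 mmol/kg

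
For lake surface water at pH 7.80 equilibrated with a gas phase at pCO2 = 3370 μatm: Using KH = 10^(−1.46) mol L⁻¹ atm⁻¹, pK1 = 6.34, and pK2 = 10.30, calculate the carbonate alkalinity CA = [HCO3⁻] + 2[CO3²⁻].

CA = 3.39 mmol/L

[CO2*] = KH · pCO2 = 10^(−1.46) × 3370×10^-6 = 1.169×10^-4 mol/L
α₀ = 1/(1 + K1/[H⁺] + K1K2/[H⁺]²) = 1/(1 + 10^+1.46 + 10^-1.04) = 0.03341
DIC = [CO2*]/α₀ = 1.169×10^-4 / 0.03341 = 3.498 mmol/L
CA = (α₁ + 2α₂)·DIC = (0.9635 + 2×0.003047) × 3.498 = 3.39 mmol/L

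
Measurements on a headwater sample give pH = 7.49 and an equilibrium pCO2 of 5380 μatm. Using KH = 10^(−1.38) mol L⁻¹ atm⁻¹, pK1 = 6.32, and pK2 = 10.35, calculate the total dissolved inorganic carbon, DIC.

[CO2*] = KH · pCO2 = 10^(−1.38) × 5380×10^-6 = 2.243×10^-4 mol/L
α₀ = 1/(1 + K1/[H⁺] + K1K2/[H⁺]²) = 1/(1 + 10^+1.17 + 10^-1.69) = 0.06325
DIC = [CO2*]/α₀ = 2.243×10^-4 / 0.06325 = 3.55 mmol/L

DIC = 3.55 mmol/L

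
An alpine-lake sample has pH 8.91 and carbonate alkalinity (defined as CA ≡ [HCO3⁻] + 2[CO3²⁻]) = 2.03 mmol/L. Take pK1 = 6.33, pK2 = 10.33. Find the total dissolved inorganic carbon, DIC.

DIC = 1.96 mmol/L

CA = [HCO3⁻] + 2[CO3²⁻] = (α₁ + 2α₂)·DIC
At pH 8.91: [H⁺]/K1 = 10^-2.58 = 0.0026303, K2/[H⁺] = 10^-1.42 = 0.038019
α₁ = 1/(1 + 0.0026303 + 0.038019) = 1/1.0406 = 0.9609; α₂ = α₁·K2/[H⁺] = 0.03653
α₁ + 2α₂ = 1.0340
DIC = CA / (α₁ + 2α₂) = 2.03 / 1.0340 = 1.96 mmol/L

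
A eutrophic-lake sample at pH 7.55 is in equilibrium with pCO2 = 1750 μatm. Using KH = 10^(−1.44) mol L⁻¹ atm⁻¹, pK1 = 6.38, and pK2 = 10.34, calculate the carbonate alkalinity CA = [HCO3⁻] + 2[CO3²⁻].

[CO2*] = KH · pCO2 = 10^(−1.44) × 1750×10^-6 = 6.354×10^-5 mol/L
α₀ = 1/(1 + K1/[H⁺] + K1K2/[H⁺]²) = 1/(1 + 10^+1.17 + 10^-1.62) = 0.06323
DIC = [CO2*]/α₀ = 6.354×10^-5 / 0.06323 = 1.005 mmol/L
CA = (α₁ + 2α₂)·DIC = (0.9353 + 2×0.001517) × 1.005 = 0.943 mmol/L

CA = 0.943 mmol/L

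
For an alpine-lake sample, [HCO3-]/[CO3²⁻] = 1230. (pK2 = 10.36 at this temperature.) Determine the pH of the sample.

pH = 7.27

From K2 = [H⁺][CO3²⁻]/[HCO3-]:  pH = pK2 − log₁₀([HCO3-]/[CO3²⁻])
log₁₀(1230) = +3.090
pH = 10.36 − (+3.090) = 7.27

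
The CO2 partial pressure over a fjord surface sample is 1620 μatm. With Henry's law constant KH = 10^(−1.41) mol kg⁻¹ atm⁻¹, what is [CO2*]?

KH = 10^(−1.41) = 3.890×10^-2 mol kg⁻¹ atm⁻¹
[CO2*] = KH · pCO2 = 3.890×10^-2 × 1620×10^-6 atm = 6.30×10^-5 mol/kg

[CO2*] = 63.0 μmol/kg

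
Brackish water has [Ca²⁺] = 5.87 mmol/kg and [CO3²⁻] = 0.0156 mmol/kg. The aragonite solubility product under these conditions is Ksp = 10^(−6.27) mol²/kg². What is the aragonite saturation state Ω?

Ksp = 10^(−6.27) = 5.370×10^-7
Ω = [Ca²⁺][CO3²⁻]/Ksp = (5.87×10^-3)(0.0156×10^-3) / 5.370×10^-7 = 0.171

Ω = 0.171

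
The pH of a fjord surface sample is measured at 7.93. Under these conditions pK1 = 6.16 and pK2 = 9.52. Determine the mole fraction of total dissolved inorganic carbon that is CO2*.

α₀ = 1 / (1 + K1/[H⁺] + K1K2/[H⁺]²) = 1 / (1 + 10^+1.77 + 10^+0.18)
   = 1 / (1 + 58.884 + 1.5136) = 1/61.398 = 0.01629

α₀ = 0.0163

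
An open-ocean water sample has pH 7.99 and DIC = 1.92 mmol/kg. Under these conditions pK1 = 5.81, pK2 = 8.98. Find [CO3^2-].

[CO3²⁻] = 0.177 mmol/kg

α₂ = 1 / (1 + [H⁺]/K2 + [H⁺]²/(K1K2)) = 1 / (1 + 10^+0.99 + 10^-1.19)
   = 1 / (1 + 9.7724 + 0.064565) = 1/10.837 = 0.09228
[CO3²⁻] = α₂ × DIC = 0.09228 × 1.92 = 0.177 mmol/kg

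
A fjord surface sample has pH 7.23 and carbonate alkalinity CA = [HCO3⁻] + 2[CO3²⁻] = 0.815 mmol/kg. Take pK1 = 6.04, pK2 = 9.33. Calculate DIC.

DIC = 0.860 mmol/kg

CA = [HCO3⁻] + 2[CO3²⁻] = (α₁ + 2α₂)·DIC
At pH 7.23: [H⁺]/K1 = 10^-1.19 = 0.064565, K2/[H⁺] = 10^-2.10 = 0.0079433
α₁ = 1/(1 + 0.064565 + 0.0079433) = 1/1.0725 = 0.9324; α₂ = α₁·K2/[H⁺] = 0.007406
α₁ + 2α₂ = 0.9472
DIC = CA / (α₁ + 2α₂) = 0.815 / 0.9472 = 0.860 mmol/kg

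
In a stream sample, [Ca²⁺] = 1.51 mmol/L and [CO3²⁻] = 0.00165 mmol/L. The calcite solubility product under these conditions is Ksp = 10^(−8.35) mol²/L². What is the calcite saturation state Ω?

Ω = 0.558

Ksp = 10^(−8.35) = 4.467×10^-9
Ω = [Ca²⁺][CO3²⁻]/Ksp = (1.51×10^-3)(0.00165×10^-3) / 4.467×10^-9 = 0.558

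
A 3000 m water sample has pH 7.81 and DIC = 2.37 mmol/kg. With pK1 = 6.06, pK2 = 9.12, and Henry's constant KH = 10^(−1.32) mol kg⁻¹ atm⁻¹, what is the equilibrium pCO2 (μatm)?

pCO2 = 825 μatm

α₀ = 1 / (1 + K1/[H⁺] + K1K2/[H⁺]²) = 1 / (1 + 10^+1.75 + 10^+0.44)
   = 1 / (1 + 56.234 + 2.7542) = 1/59.988 = 0.01667
[CO2*] = α₀ × DIC = 0.01667 × 2.37 = 0.03951 mmol/kg
pCO2 = [CO2*]/KH = 3.951×10^-5 / 4.786×10^-2 = 825 μatm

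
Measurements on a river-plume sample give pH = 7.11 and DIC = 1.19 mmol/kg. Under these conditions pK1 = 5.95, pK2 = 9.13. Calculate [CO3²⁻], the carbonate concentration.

[CO3²⁻] = 10.5 μmol/kg

α₂ = 1 / (1 + [H⁺]/K2 + [H⁺]²/(K1K2)) = 1 / (1 + 10^+2.02 + 10^+0.86)
   = 1 / (1 + 104.71 + 7.2444) = 1/112.96 = 0.008853
[CO3²⁻] = α₂ × DIC = 0.008853 × 1.19 = 0.0105 mmol/kg = 10.5 μmol/kg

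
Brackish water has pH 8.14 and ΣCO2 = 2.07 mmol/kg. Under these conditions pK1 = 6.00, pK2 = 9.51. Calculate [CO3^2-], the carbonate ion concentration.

[CO3²⁻] = 0.0841 mmol/kg

α₂ = 1 / (1 + [H⁺]/K2 + [H⁺]²/(K1K2)) = 1 / (1 + 10^+1.37 + 10^-0.77)
   = 1 / (1 + 23.442 + 0.16982) = 1/24.612 = 0.04063
[CO3²⁻] = α₂ × DIC = 0.04063 × 2.07 = 0.0841 mmol/kg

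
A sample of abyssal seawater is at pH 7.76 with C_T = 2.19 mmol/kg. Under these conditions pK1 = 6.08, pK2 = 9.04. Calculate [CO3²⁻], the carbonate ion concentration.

[CO3²⁻] = 0.107 mmol/kg

α₂ = 1 / (1 + [H⁺]/K2 + [H⁺]²/(K1K2)) = 1 / (1 + 10^+1.28 + 10^-0.40)
   = 1 / (1 + 19.055 + 0.39811) = 1/20.453 = 0.04889
[CO3²⁻] = α₂ × DIC = 0.04889 × 2.19 = 0.107 mmol/kg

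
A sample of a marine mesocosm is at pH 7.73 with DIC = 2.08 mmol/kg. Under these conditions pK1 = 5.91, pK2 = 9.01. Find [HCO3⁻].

α₁ = 1 / (1 + [H⁺]/K1 + K2/[H⁺]) = 1 / (1 + 10^-1.82 + 10^-1.28)
   = 1 / (1 + 0.015136 + 0.052481) = 1/1.0676 = 0.9367
[HCO3⁻] = α₁ × DIC = 0.9367 × 2.08 = 1.95 mmol/kg

[HCO3⁻] = 1.95 mmol/kg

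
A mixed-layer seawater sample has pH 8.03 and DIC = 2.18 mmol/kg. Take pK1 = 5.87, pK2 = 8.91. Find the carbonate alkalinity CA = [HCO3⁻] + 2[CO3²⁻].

CA = [HCO3⁻] + 2[CO3²⁻] = (α₁ + 2α₂)·DIC
At pH 8.03: [H⁺]/K1 = 10^-2.16 = 0.0069183, K2/[H⁺] = 10^-0.88 = 0.13183
α₁ = 1/(1 + 0.0069183 + 0.13183) = 1/1.1387 = 0.8782; α₂ = α₁·K2/[H⁺] = 0.1158
α₁ + 2α₂ = 1.1097
CA = 1.1097 × 2.18 = 2.42 mmol/kg

CA = 2.42 mmol/kg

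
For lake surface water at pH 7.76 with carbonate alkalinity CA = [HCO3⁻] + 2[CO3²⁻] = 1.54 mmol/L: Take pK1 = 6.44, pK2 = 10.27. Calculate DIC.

DIC = 1.61 mmol/L

CA = [HCO3⁻] + 2[CO3²⁻] = (α₁ + 2α₂)·DIC
At pH 7.76: [H⁺]/K1 = 10^-1.32 = 0.047863, K2/[H⁺] = 10^-2.51 = 0.0030903
α₁ = 1/(1 + 0.047863 + 0.0030903) = 1/1.0510 = 0.9515; α₂ = α₁·K2/[H⁺] = 0.002940
α₁ + 2α₂ = 0.9574
DIC = CA / (α₁ + 2α₂) = 1.54 / 0.9574 = 1.61 mmol/L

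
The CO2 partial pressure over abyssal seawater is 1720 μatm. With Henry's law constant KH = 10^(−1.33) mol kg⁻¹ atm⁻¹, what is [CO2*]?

[CO2*] = 80.5 μmol/kg

KH = 10^(−1.33) = 4.677×10^-2 mol kg⁻¹ atm⁻¹
[CO2*] = KH · pCO2 = 4.677×10^-2 × 1720×10^-6 atm = 8.05×10^-5 mol/kg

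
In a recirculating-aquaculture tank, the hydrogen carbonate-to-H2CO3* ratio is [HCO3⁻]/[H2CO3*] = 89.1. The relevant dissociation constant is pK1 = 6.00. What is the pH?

pH = 7.95

From K1 = [H⁺][HCO3⁻]/[H2CO3*]:  pH = pK1 + log₁₀([HCO3⁻]/[H2CO3*])
log₁₀(89.1) = +1.950
pH = 6.00 + (+1.950) = 7.95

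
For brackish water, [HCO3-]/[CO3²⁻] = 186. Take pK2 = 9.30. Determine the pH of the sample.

pH = 7.03

From K2 = [H⁺][CO3²⁻]/[HCO3-]:  pH = pK2 − log₁₀([HCO3-]/[CO3²⁻])
log₁₀(186) = +2.270
pH = 9.30 − (+2.270) = 7.03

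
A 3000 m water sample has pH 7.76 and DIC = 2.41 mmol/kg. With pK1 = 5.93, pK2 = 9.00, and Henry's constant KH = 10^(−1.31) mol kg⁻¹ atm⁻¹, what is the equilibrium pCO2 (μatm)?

α₀ = 1 / (1 + K1/[H⁺] + K1K2/[H⁺]²) = 1 / (1 + 10^+1.83 + 10^+0.59)
   = 1 / (1 + 67.608 + 3.8905) = 1/72.499 = 0.01379
[CO2*] = α₀ × DIC = 0.01379 × 2.41 = 0.03324 mmol/kg
pCO2 = [CO2*]/KH = 3.324×10^-5 / 4.898×10^-2 = 679 μatm

pCO2 = 679 μatm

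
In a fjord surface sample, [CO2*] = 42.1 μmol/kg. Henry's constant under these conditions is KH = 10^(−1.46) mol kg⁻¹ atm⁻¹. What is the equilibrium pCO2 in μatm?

pCO2 = 1210 μatm

KH = 10^(−1.46) = 3.467×10^-2 mol kg⁻¹ atm⁻¹
pCO2 = [CO2*]/KH = 42.1×10^-6 / 3.467×10^-2 = 1.21×10^-3 atm = 1210 μatm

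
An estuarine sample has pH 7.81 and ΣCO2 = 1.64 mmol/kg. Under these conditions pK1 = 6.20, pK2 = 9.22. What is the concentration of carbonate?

[CO3²⁻] = 0.0600 mmol/kg

α₂ = 1 / (1 + [H⁺]/K2 + [H⁺]²/(K1K2)) = 1 / (1 + 10^+1.41 + 10^-0.20)
   = 1 / (1 + 25.704 + 0.63096) = 1/27.335 = 0.03658
[CO3²⁻] = α₂ × DIC = 0.03658 × 1.64 = 0.0600 mmol/kg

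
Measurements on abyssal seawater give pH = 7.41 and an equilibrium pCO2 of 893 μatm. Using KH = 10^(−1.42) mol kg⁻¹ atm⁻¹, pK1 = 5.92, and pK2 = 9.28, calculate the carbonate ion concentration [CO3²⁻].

[CO2*] = KH · pCO2 = 10^(−1.42) × 893×10^-6 = 3.395×10^-5 mol/kg
α₀ = 1/(1 + K1/[H⁺] + K1K2/[H⁺]²) = 1/(1 + 10^+1.49 + 10^-0.38) = 0.03094
DIC = [CO2*]/α₀ = 3.395×10^-5 / 0.03094 = 1.097 mmol/kg
[CO3²⁻] = α₂·DIC; α₂ = 0.01290, so [CO3²⁻] = 0.01290 × 1.097 = 0.0142 mmol/kg = 14.2 μmol/kg

[CO3²⁻] = 14.2 μmol/kg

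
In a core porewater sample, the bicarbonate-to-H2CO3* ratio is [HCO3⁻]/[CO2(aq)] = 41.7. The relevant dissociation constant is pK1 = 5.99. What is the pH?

From K1 = [H⁺][HCO3⁻]/[CO2(aq)]:  pH = pK1 + log₁₀([HCO3⁻]/[CO2(aq)])
log₁₀(41.7) = +1.620
pH = 5.99 + (+1.620) = 7.61

pH = 7.61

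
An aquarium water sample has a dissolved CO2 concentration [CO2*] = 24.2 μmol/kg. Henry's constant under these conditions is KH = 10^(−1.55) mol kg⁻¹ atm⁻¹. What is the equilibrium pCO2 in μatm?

pCO2 = 859 μatm

KH = 10^(−1.55) = 2.818×10^-2 mol kg⁻¹ atm⁻¹
pCO2 = [CO2*]/KH = 24.2×10^-6 / 2.818×10^-2 = 8.59×10^-4 atm = 859 μatm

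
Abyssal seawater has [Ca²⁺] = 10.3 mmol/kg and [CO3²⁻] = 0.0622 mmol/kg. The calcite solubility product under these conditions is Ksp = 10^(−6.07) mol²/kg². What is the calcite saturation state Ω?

Ksp = 10^(−6.07) = 8.511×10^-7
Ω = [Ca²⁺][CO3²⁻]/Ksp = (10.3×10^-3)(0.0622×10^-3) / 8.511×10^-7 = 0.753

Ω = 0.753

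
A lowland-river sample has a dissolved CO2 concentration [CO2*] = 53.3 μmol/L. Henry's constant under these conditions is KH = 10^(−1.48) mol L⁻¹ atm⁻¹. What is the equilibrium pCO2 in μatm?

KH = 10^(−1.48) = 3.311×10^-2 mol L⁻¹ atm⁻¹
pCO2 = [CO2*]/KH = 53.3×10^-6 / 3.311×10^-2 = 1.61×10^-3 atm = 1610 μatm

pCO2 = 1610 μatm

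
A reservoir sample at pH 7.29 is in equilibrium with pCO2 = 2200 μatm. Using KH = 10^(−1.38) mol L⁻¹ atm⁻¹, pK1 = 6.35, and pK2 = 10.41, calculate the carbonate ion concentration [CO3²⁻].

[CO2*] = KH · pCO2 = 10^(−1.38) × 2200×10^-6 = 9.171×10^-5 mol/L
α₀ = 1/(1 + K1/[H⁺] + K1K2/[H⁺]²) = 1/(1 + 10^+0.94 + 10^-2.18) = 0.1029
DIC = [CO2*]/α₀ = 9.171×10^-5 / 0.1029 = 0.8911 mmol/L
[CO3²⁻] = α₂·DIC; α₂ = 0.0006800, so [CO3²⁻] = 0.0006800 × 0.8911 = 0.000606 mmol/L = 0.606 μmol/L

[CO3²⁻] = 0.606 μmol/L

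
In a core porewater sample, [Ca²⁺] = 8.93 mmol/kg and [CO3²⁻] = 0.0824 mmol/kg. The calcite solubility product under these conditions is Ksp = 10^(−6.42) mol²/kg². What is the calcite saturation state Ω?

Ksp = 10^(−6.42) = 3.802×10^-7
Ω = [Ca²⁺][CO3²⁻]/Ksp = (8.93×10^-3)(0.0824×10^-3) / 3.802×10^-7 = 1.94

Ω = 1.94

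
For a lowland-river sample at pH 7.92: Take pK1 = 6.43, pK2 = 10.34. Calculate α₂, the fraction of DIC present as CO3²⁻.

α₂ = 1 / (1 + [H⁺]/K2 + [H⁺]²/(K1K2)) = 1 / (1 + 10^+2.42 + 10^+0.93)
   = 1 / (1 + 263.03 + 8.5114) = 1/272.54 = 0.003669

α₂ = 0.00367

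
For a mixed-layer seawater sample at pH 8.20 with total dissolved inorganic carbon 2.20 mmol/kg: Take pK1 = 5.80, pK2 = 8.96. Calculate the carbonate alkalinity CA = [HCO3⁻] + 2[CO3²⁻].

CA = [HCO3⁻] + 2[CO3²⁻] = (α₁ + 2α₂)·DIC
At pH 8.20: [H⁺]/K1 = 10^-2.40 = 0.0039811, K2/[H⁺] = 10^-0.76 = 0.17378
α₁ = 1/(1 + 0.0039811 + 0.17378) = 1/1.1778 = 0.8491; α₂ = α₁·K2/[H⁺] = 0.1476
α₁ + 2α₂ = 1.1442
CA = 1.1442 × 2.20 = 2.52 mmol/kg

CA = 2.52 mmol/kg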